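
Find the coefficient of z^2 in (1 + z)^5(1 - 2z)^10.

90

Coefficient of z^2 = Σ_{j} C(5,j)·1^j·C(10,2-j)·(-2)^(2-j) for j from 0 to 2.
= 180 + (-100) + 10 = 90.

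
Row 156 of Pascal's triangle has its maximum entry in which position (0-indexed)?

78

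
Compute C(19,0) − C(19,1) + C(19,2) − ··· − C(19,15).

-816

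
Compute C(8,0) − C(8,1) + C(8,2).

The partial alternating sum Σ_{k=0}^{2} (−1)^k C(8,k) = (−1)^2 C(7,2) = 21.

21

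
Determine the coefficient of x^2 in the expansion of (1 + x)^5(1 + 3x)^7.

304

Coefficient of x^2 = Σ_{j} C(5,j)·1^j·C(7,2-j)·3^(2-j) for j from 0 to 2.
= 189 + 105 + 10 = 304.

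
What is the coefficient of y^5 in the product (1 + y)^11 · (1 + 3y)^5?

39810

Coefficient of y^5 = Σ_{j} C(11,j)·1^j·C(5,5-j)·3^(5-j) for j from 0 to 5.
= 243 + 4455 + 14850 + 14850 + 4950 + 462 = 39810.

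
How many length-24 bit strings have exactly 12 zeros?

2704156

Choose the 12 positions: C(24,12) = 2704156.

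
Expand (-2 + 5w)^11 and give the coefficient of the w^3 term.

The general term is C(11,j)·(-2)^j·(5w)^(11-j); the w^3 term has j = 8.
C(11,8) = 165.
Coefficient = C(11,8) · (-2)^8 · 5^3 = 165 · 256 · 125 = 5280000.

5280000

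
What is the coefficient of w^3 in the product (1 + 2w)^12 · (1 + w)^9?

Coefficient of w^3 = Σ_{j} C(12,j)·2^j·C(9,3-j)·1^(3-j) for j from 0 to 3.
= 84 + 864 + 2376 + 1760 = 5084.

5084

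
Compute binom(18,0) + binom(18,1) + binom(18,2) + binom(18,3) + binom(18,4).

1 + 18 + 153 + 816 + 3060 = 4048.

4048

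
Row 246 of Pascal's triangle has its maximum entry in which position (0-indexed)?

123

C(246,i) is maximized at i = 246/2 = 123.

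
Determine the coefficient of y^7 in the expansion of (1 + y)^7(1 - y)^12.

-28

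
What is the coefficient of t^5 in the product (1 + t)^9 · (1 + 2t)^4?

Coefficient of t^5 = Σ_{j} C(9,j)·1^j·C(4,5-j)·2^(5-j) for j from 1 to 5.
= 144 + 1152 + 2016 + 1008 + 126 = 4446.

4446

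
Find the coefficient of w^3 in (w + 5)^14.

The general term is C(14,j)·(w)^j·(5)^(14-j); the w^3 term has j = 3.
C(14,3) = 364.
Coefficient = C(14,3) · 5^11 = 364 · 48828125 = 17773437500.

17773437500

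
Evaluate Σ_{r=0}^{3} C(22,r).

1794

1 + 22 + 231 + 1540 = 1794.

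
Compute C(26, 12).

C(26,12) = (26·25·24·23·22·21·20·19·18·17·16·15) / 12! = 4626053752320000 / 479001600 = 9657700.

9657700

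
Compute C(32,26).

C(32,26) = C(32,6) by symmetry.
C(32,6) = (32·31·30·29·28·27) / 6! = 652458240 / 720 = 906192.

906192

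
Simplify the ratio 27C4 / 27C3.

C(n,k+1)/C(n,k) = (n−k)/(k+1) = (27−3)/(3+1) = 24/4 = 6.

6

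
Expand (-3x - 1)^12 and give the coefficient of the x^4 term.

40095

The general term is C(12,j)·(-3x)^j·(-1)^(12-j); the x^4 term has j = 4.
C(12,4) = 495.
Coefficient = C(12,4) · (-3)^4 = 495 · 81 = 40095.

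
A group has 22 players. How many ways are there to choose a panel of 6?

74613

This is C(22,6) = 74613.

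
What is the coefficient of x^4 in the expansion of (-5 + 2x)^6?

The general term is C(6,j)·(-5)^j·(2x)^(6-j); the x^4 term has j = 2.
C(6,2) = 15.
Coefficient = C(6,2) · (-5)^2 · 2^4 = 15 · 25 · 16 = 6000.

6000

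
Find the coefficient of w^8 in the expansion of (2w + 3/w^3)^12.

General term: C(12,j)·(2w)^j·(3/w^3)^(12-j), with w-exponent 1j − 3(12−j) = 4j − 36.
Set 4j − 36 = 8: j = 11.
C(12,11) = 12; 2^11 = 2048; 3^1 = 3.
Coefficient = 12 · 2048 · 3 = 73728.

73728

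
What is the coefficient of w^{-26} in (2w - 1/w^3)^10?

-20

General term: C(10,j)·(2w)^j·(-1/w^3)^(10-j), with w-exponent 1j − 3(10−j) = 4j − 30.
Set 4j − 30 = -26: j = 1.
C(10,1) = 10; 2^1 = 2; (-1)^9 = -1.
Coefficient = 10 · 2 · (-1) = -20.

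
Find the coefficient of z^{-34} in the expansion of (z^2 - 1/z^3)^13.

General term: C(13,j)·(z^2)^j·(-1/z^3)^(13-j), with z-exponent 2j − 3(13−j) = 5j − 39.
Set 5j − 39 = -34: j = 1.
C(13,1) = 13; 1^1 = 1; (-1)^12 = 1.
Coefficient = 13 · 1 · 1 = 13.

13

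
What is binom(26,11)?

7726160

C(26,11) = (26·25·24·23·22·21·20·19·18·17·16) / 11! = 308403583488000 / 39916800 = 7726160.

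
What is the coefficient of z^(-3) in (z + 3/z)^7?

5103

General term: C(7,j)·(z)^j·(3/z)^(7-j), with z-exponent 1j − 1(7−j) = 2j − 7.
Set 2j − 7 = -3: j = 2.
C(7,2) = 21; 1^2 = 1; 3^5 = 243.
Coefficient = 21 · 1 · 243 = 5103.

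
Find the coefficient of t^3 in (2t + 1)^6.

160

The general term is C(6,j)·(2t)^j·(1)^(6-j); the t^3 term has j = 3.
C(6,3) = 20.
Coefficient = C(6,3) · 2^3 = 20 · 8 = 160.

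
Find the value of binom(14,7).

3432

C(14,7) = (14·13·12·11·10·9·8) / 7! = 17297280 / 5040 = 3432.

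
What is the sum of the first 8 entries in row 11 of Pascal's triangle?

1816

1 + 11 + 55 + 165 + 330 + 462 + 462 + 330 = 1816.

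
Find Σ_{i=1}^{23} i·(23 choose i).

Differentiating (1+x)^23 and setting x=1: Σ i·C(23,i) = 23·2^22 = 96468992.

96468992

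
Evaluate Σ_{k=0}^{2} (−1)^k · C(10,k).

The partial alternating sum Σ_{k=0}^{2} (−1)^k C(10,k) = (−1)^2 C(9,2) = 36.

36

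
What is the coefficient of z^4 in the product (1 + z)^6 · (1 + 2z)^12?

Coefficient of z^4 = Σ_{j} C(6,j)·1^j·C(12,4-j)·2^(4-j) for j from 0 to 4.
= 7920 + 10560 + 3960 + 480 + 15 = 22935.

22935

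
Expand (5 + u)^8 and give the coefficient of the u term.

The general term is C(8,j)·(5)^j·(u)^(8-j); the u^1 term has j = 7.
C(8,7) = 8.
Coefficient = C(8,7) · 5^7 = 8 · 78125 = 625000.

625000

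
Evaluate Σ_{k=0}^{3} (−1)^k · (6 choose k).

-10

The partial alternating sum Σ_{k=0}^{3} (−1)^k C(6,k) = (−1)^3 C(5,3) = -10.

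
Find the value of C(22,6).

C(22,6) = (22·21·20·19·18·17) / 6! = 53721360 / 720 = 74613.

74613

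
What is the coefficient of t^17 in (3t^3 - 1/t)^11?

General term: C(11,j)·(3t^3)^j·(-1/t)^(11-j), with t-exponent 3j − 1(11−j) = 4j − 11.
Set 4j − 11 = 17: j = 7.
C(11,7) = 330; 3^7 = 2187; (-1)^4 = 1.
Coefficient = 330 · 2187 · 1 = 721710.

721710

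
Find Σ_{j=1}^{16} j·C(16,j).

524288

Since j·C(16,j) = 16·C(15,j−1), the sum is 16·2^15 = 16·32768 = 524288.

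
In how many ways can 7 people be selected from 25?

480700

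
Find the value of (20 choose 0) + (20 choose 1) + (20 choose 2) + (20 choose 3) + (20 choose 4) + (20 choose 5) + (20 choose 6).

1 + 20 + 190 + 1140 + 4845 + 15504 + 38760 = 60460.

60460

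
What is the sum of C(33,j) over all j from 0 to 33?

Setting x = 1 in (1+x)^33 gives Σ C(33,j) = 2^33 = 8589934592.

8589934592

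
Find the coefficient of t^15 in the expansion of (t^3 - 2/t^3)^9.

144

General term: C(9,j)·(t^3)^j·(-2/t^3)^(9-j), with t-exponent 3j − 3(9−j) = 6j − 27.
Set 6j − 27 = 15: j = 7.
C(9,7) = 36; 1^7 = 1; (-2)^2 = 4.
Coefficient = 36 · 1 · 4 = 144.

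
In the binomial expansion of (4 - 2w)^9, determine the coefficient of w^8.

The general term is C(9,j)·(4)^j·(-2w)^(9-j); the w^8 term has j = 1.
C(9,1) = 9.
Coefficient = C(9,1) · 4^1 · (-2)^8 = 9 · 4 · 256 = 9216.

9216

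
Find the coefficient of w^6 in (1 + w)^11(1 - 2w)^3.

330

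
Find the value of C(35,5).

C(35,5) = (35·34·33·32·31) / 5! = 38955840 / 120 = 324632.

324632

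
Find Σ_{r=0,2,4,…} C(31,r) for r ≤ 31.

Even-r terms of row 31 sum to 2^30 = 1073741824.

1073741824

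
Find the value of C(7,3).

35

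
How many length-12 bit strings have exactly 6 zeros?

Choose the 6 positions: C(12,6) = 924.

924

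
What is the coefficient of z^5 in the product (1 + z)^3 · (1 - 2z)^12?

Coefficient of z^5 = Σ_{j} C(3,j)·1^j·C(12,5-j)·(-2)^(5-j) for j from 0 to 3.
= (-25344) + 23760 + (-5280) + 264 = -6600.

-6600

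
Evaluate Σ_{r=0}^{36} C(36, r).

68719476736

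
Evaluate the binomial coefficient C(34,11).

C(34,11) = (34·33·32·31·30·29·28·27·26·25·24) / 11! = 11420107066368000 / 39916800 = 286097760.

286097760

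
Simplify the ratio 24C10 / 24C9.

C(n,k+1)/C(n,k) = (n−k)/(k+1) = (24−9)/(9+1) = 15/10 = 3/2.

3/2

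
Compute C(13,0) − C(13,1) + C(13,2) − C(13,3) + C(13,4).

The partial alternating sum Σ_{k=0}^{4} (−1)^k C(13,k) = (−1)^4 C(12,4) = 495.

495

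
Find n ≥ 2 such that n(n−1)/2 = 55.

11

n(n−1)/2 = 55 ⇒ n(n−1) = 110. Since 11·10 = 110, n = 11.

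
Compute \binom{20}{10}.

C(20,10) = (20·19·18·17·16·15·14·13·12·11) / 10! = 670442572800 / 3628800 = 184756.

184756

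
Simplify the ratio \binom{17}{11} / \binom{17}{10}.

C(n,k+1)/C(n,k) = (n−k)/(k+1) = (17−10)/(10+1) = 7/11.

7/11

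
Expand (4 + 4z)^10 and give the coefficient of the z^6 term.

The general term is C(10,j)·(4)^j·(4z)^(10-j); the z^6 term has j = 4.
C(10,4) = 210.
Coefficient = C(10,4) · 4^4 · 4^6 = 210 · 256 · 4096 = 220200960.

220200960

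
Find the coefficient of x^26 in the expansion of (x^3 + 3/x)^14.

General term: C(14,j)·(x^3)^j·(3/x)^(14-j), with x-exponent 3j − 1(14−j) = 4j − 14.
Set 4j − 14 = 26: j = 10.
C(14,10) = 1001; 1^10 = 1; 3^4 = 81.
Coefficient = 1001 · 1 · 81 = 81081.

81081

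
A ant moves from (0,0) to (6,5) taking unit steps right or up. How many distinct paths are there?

Each path is a sequence of 11 steps with 6 rights: C(11,6) = 462.

462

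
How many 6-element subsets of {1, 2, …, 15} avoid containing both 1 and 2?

All 6-subsets: C(15,6) = 5005. Those containing both fixed elements: C(13,4) = 715.
5005 − 715 = 4290.

4290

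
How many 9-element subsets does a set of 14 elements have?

2002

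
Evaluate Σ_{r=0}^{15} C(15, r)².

155117520

Σ C(15,r)² is the coefficient of x^15 in (1+x)^15(1+x)^15 = (1+x)^30, i.e. C(30,15) = 155117520.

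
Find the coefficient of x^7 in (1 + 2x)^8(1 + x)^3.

12896

Coefficient of x^7 = Σ_{j} C(8,j)·2^j·C(3,7-j)·1^(7-j) for j from 4 to 7.
= 1120 + 5376 + 5376 + 1024 = 12896.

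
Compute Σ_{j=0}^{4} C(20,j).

6196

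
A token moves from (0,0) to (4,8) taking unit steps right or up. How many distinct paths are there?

495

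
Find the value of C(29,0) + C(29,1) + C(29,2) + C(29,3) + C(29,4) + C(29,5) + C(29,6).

621616

1 + 29 + 406 + 3654 + 23751 + 118755 + 475020 = 621616.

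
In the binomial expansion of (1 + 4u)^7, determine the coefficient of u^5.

The general term is C(7,j)·(1)^j·(4u)^(7-j); the u^5 term has j = 2.
C(7,2) = 21.
Coefficient = C(7,2) · 4^5 = 21 · 1024 = 21504.

21504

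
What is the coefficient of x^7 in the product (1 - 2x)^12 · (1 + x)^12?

-5544

Coefficient of x^7 = Σ_{j} C(12,j)·(-2)^j·C(12,7-j)·1^(7-j) for j from 0 to 7.
= 792 + (-22176) + 209088 + (-871200) + 1742400 + (-1672704) + 709632 + (-101376) = -5544.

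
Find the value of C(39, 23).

37711260990

C(39,23) = C(39,16) by symmetry.
C(39,16) = (39·38·37·36·35·34·33·32·31·30·29·28·27·26·25·24) / 16! = 789024790105300869120000 / 20922789888000 = 37711260990.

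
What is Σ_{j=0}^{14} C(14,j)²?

40116600

By Vandermonde's identity, Σ C(14,j)² = C(28,14) = 40116600.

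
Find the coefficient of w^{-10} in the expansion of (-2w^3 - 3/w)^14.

General term: C(14,j)·(-2w^3)^j·(-3/w)^(14-j), with w-exponent 3j − 1(14−j) = 4j − 14.
Set 4j − 14 = -10: j = 1.
C(14,1) = 14; (-2)^1 = -2; (-3)^13 = -1594323.
Coefficient = 14 · (-2) · (-1594323) = 44641044.

44641044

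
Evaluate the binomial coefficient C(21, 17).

5985

C(21,17) = C(21,4) by symmetry.
C(21,4) = (21·20·19·18) / 4! = 143640 / 24 = 5985.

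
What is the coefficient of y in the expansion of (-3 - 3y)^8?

52488

The general term is C(8,j)·(-3)^j·(-3y)^(8-j); the y^1 term has j = 7.
C(8,7) = 8.
Coefficient = C(8,7) · (-3)^7 · (-3)^1 = 8 · (-2187) · (-3) = 52488.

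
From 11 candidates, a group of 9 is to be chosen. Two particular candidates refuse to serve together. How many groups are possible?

19

All 9-subsets: C(11,9) = 55. Those containing both fixed elements: C(9,7) = 36.
55 − 36 = 19.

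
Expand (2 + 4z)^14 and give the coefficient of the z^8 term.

12595494912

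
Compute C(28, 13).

37442160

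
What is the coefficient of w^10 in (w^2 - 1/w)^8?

28

General term: C(8,j)·(w^2)^j·(-1/w)^(8-j), with w-exponent 2j − 1(8−j) = 3j − 8.
Set 3j − 8 = 10: j = 6.
C(8,6) = 28; 1^6 = 1; (-1)^2 = 1.
Coefficient = 28 · 1 · 1 = 28.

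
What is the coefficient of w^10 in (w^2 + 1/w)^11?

General term: C(11,j)·(w^2)^j·(1/w)^(11-j), with w-exponent 2j − 1(11−j) = 3j − 11.
Set 3j − 11 = 10: j = 7.
C(11,7) = 330; 1^7 = 1; 1^4 = 1.
Coefficient = 330 · 1 · 1 = 330.

330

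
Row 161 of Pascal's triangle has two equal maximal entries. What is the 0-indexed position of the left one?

80

For odd n = 161, C(161,m) peaks at m = (n−1)/2 and (n+1)/2; the smaller is 80.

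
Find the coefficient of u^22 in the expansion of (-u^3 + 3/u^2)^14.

81081

General term: C(14,j)·(-u^3)^j·(3/u^2)^(14-j), with u-exponent 3j − 2(14−j) = 5j − 28.
Set 5j − 28 = 22: j = 10.
C(14,10) = 1001; (-1)^10 = 1; 3^4 = 81.
Coefficient = 1001 · 1 · 81 = 81081.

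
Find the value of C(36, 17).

8597496600

C(36,17) = (36·35·34·33·32·31·30·29·28·27·26·25·24·23·22·21·20) / 17! = 3058021453718104473600000 / 355687428096000 = 8597496600.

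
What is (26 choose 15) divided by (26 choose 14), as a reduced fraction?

C(n,k+1)/C(n,k) = (n−k)/(k+1) = (26−14)/(14+1) = 12/15 = 4/5.

4/5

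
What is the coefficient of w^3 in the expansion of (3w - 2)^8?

The general term is C(8,j)·(3w)^j·(-2)^(8-j); the w^3 term has j = 3.
C(8,3) = 56.
Coefficient = C(8,3) · 3^3 · (-2)^5 = 56 · 27 · (-32) = -48384.

-48384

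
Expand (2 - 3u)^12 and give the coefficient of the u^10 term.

The general term is C(12,j)·(2)^j·(-3u)^(12-j); the u^10 term has j = 2.
C(12,2) = 66.
Coefficient = C(12,2) · 2^2 · (-3)^10 = 66 · 4 · 59049 = 15588936.

15588936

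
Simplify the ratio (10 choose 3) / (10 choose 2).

8/3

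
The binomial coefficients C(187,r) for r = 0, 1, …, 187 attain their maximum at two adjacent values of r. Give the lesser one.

For odd n = 187, C(187,r) peaks at r = (n−1)/2 and (n+1)/2; the lesser is 93.

93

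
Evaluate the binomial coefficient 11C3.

C(11,3) = (11·10·9) / 3! = 990 / 6 = 165.

165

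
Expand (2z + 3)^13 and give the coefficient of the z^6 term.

240185088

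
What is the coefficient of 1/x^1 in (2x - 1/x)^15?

823680

General term: C(15,j)·(2x)^j·(-1/x)^(15-j), with x-exponent 1j − 1(15−j) = 2j − 15.
Set 2j − 15 = -1: j = 7.
C(15,7) = 6435; 2^7 = 128; (-1)^8 = 1.
Coefficient = 6435 · 128 · 1 = 823680.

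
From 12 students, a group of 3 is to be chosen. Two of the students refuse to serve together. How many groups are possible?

210

All 3-subsets: C(12,3) = 220. Those containing both fixed elements: C(10,1) = 10.
220 − 10 = 210.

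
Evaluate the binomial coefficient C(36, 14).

3796297200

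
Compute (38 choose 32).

2760681

C(38,32) = C(38,6) by symmetry.
C(38,6) = (38·37·36·35·34·33) / 6! = 1987690320 / 720 = 2760681.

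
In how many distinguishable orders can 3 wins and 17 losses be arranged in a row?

1140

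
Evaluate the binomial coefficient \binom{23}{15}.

C(23,15) = C(23,8) by symmetry.
C(23,8) = (23·22·21·20·19·18·17·16) / 8! = 19769460480 / 40320 = 490314.

490314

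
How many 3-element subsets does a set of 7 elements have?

35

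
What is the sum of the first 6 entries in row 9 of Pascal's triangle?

382

1 + 9 + 36 + 84 + 126 + 126 = 382.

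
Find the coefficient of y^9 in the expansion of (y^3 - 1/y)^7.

General term: C(7,j)·(y^3)^j·(-1/y)^(7-j), with y-exponent 3j − 1(7−j) = 4j − 7.
Set 4j − 7 = 9: j = 4.
C(7,4) = 35; 1^4 = 1; (-1)^3 = -1.
Coefficient = 35 · 1 · (-1) = -35.

-35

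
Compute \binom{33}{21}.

354817320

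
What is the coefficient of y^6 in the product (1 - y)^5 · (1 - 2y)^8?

Coefficient of y^6 = Σ_{j} C(5,j)·(-1)^j·C(8,6-j)·(-2)^(6-j) for j from 0 to 5.
= 1792 + 8960 + 11200 + 4480 + 560 + 16 = 27008.

27008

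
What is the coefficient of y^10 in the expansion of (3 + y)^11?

33

The general term is C(11,j)·(3)^j·(y)^(11-j); the y^10 term has j = 1.
C(11,1) = 11.
Coefficient = C(11,1) · 3^1 = 11 · 3 = 33.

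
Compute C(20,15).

15504

C(20,15) = C(20,5) by symmetry.
C(20,5) = (20·19·18·17·16) / 5! = 1860480 / 120 = 15504.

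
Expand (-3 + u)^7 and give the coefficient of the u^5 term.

189

The general term is C(7,j)·(-3)^j·(u)^(7-j); the u^5 term has j = 2.
C(7,2) = 21.
Coefficient = C(7,2) · (-3)^2 = 21 · 9 = 189.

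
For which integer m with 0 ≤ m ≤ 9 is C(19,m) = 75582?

8

C(19,m) increases on 0 ≤ m ≤ 9. C(19,7) = 50388 and C(19,8) = 75582, so m = 8.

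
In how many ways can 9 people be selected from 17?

24310

This is C(17,9) = 24310.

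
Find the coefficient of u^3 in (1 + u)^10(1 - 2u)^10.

Coefficient of u^3 = Σ_{j} C(10,j)·1^j·C(10,3-j)·(-2)^(3-j) for j from 0 to 3.
= (-960) + 1800 + (-900) + 120 = 60.

60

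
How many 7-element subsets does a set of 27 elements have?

888030

C(27,7) = (27·26·25·24·23·22·21) / 7! = 4475671200 / 5040 = 888030.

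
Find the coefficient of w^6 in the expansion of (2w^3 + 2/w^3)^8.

General term: C(8,j)·(2w^3)^j·(2/w^3)^(8-j), with w-exponent 3j − 3(8−j) = 6j − 24.
Set 6j − 24 = 6: j = 5.
C(8,5) = 56; 2^5 = 32; 2^3 = 8.
Coefficient = 56 · 32 · 8 = 14336.

14336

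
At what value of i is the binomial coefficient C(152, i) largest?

76

C(152,i) is maximized at i = 152/2 = 76.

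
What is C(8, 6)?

C(8,6) = C(8,2) by symmetry.
C(8,2) = (8·7) / 2! = 56 / 2 = 28.

28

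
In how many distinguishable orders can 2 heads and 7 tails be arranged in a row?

36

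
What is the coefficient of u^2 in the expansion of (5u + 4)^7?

537600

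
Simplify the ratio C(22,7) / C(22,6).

C(n,k+1)/C(n,k) = (n−k)/(k+1) = (22−6)/(6+1) = 16/7.

16/7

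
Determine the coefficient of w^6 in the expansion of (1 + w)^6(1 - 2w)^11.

-3167

Coefficient of w^6 = Σ_{j} C(6,j)·1^j·C(11,6-j)·(-2)^(6-j) for j from 0 to 6.
= 29568 + (-88704) + 79200 + (-26400) + 3300 + (-132) + 1 = -3167.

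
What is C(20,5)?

15504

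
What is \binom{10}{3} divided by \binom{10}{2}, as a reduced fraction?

C(n,k+1)/C(n,k) = (n−k)/(k+1) = (10−2)/(2+1) = 8/3.

8/3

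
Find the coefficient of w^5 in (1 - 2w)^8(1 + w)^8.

-168

Coefficient of w^5 = Σ_{j} C(8,j)·(-2)^j·C(8,5-j)·1^(5-j) for j from 0 to 5.
= 56 + (-1120) + 6272 + (-12544) + 8960 + (-1792) = -168.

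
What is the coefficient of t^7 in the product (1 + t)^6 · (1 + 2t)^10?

299660

Coefficient of t^7 = Σ_{j} C(6,j)·1^j·C(10,7-j)·2^(7-j) for j from 0 to 6.
= 15360 + 80640 + 120960 + 67200 + 14400 + 1080 + 20 = 299660.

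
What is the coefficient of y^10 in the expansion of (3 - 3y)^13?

455976378

The general term is C(13,j)·(3)^j·(-3y)^(13-j); the y^10 term has j = 3.
C(13,3) = 286.
Coefficient = C(13,3) · 3^3 · (-3)^10 = 286 · 27 · 59049 = 455976378.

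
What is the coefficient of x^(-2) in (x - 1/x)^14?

General term: C(14,j)·(x)^j·(-1/x)^(14-j), with x-exponent 1j − 1(14−j) = 2j − 14.
Set 2j − 14 = -2: j = 6.
C(14,6) = 3003; 1^6 = 1; (-1)^8 = 1.
Coefficient = 3003 · 1 · 1 = 3003.

3003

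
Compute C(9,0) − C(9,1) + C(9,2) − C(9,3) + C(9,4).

The partial alternating sum Σ_{k=0}^{4} (−1)^k C(9,k) = (−1)^4 C(8,4) = 70.

70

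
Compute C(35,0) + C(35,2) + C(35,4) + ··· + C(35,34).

17179869184

Half of (1+1)^35 + (1−1)^35 gives the even-index sum: 2^34 = 17179869184.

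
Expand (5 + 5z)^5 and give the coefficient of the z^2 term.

The general term is C(5,j)·(5)^j·(5z)^(5-j); the z^2 term has j = 3.
C(5,3) = 10.
Coefficient = C(5,3) · 5^3 · 5^2 = 10 · 125 · 25 = 31250.

31250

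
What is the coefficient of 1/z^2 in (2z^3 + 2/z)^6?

384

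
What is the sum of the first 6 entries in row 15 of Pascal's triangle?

4944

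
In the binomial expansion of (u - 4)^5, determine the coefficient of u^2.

The general term is C(5,j)·(u)^j·(-4)^(5-j); the u^2 term has j = 2.
C(5,2) = 10.
Coefficient = C(5,2) · (-4)^3 = 10 · (-64) = -640.

-640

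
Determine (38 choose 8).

48903492

C(38,8) = (38·37·36·35·34·33·32·31) / 8! = 1971788797440 / 40320 = 48903492.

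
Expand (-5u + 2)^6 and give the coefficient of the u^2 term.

6000

The general term is C(6,j)·(-5u)^j·(2)^(6-j); the u^2 term has j = 2.
C(6,2) = 15.
Coefficient = C(6,2) · (-5)^2 · 2^4 = 15 · 25 · 16 = 6000.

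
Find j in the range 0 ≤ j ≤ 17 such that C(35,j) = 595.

2

C(35,j) increases on 0 ≤ j ≤ 17. C(35,1) = 35 and C(35,2) = 595, so j = 2.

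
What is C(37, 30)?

10295472

C(37,30) = C(37,7) by symmetry.
C(37,7) = (37·36·35·34·33·32·31) / 7! = 51889178880 / 5040 = 10295472.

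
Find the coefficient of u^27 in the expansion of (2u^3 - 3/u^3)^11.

-33792

General term: C(11,j)·(2u^3)^j·(-3/u^3)^(11-j), with u-exponent 3j − 3(11−j) = 6j − 33.
Set 6j − 33 = 27: j = 10.
C(11,10) = 11; 2^10 = 1024; (-3)^1 = -3.
Coefficient = 11 · 1024 · (-3) = -33792.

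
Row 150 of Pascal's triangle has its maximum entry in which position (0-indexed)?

C(150,k) is maximized at k = 150/2 = 75.

75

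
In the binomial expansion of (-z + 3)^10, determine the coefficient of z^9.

The general term is C(10,j)·(-z)^j·(3)^(10-j); the z^9 term has j = 9.
C(10,9) = 10.
Coefficient = C(10,9) · (-1)^9 · 3^1 = 10 · (-1) · 3 = -30.

-30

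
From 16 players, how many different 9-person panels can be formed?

This is C(16,9) = 11440.

11440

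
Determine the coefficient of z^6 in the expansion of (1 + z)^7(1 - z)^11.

84

Coefficient of z^6 = Σ_{j} C(7,j)·1^j·C(11,6-j)·(-1)^(6-j) for j from 0 to 6.
= 462 + (-3234) + 6930 + (-5775) + 1925 + (-231) + 7 = 84.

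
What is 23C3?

1771

C(23,3) = (23·22·21) / 3! = 10626 / 6 = 1771.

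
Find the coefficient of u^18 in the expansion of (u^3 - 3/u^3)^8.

-24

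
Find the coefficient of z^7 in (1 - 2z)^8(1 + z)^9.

1028

Coefficient of z^7 = Σ_{j} C(8,j)·(-2)^j·C(9,7-j)·1^(7-j) for j from 0 to 7.
= 36 + (-1344) + 14112 + (-56448) + 94080 + (-64512) + 16128 + (-1024) = 1028.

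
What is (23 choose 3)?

1771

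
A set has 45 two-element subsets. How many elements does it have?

n(n−1)/2 = 45 ⇒ n(n−1) = 90. Since 10·9 = 90, n = 10.

10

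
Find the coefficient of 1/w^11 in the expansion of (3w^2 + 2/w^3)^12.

General term: C(12,j)·(3w^2)^j·(2/w^3)^(12-j), with w-exponent 2j − 3(12−j) = 5j − 36.
Set 5j − 36 = -11: j = 5.
C(12,5) = 792; 3^5 = 243; 2^7 = 128.
Coefficient = 792 · 243 · 128 = 24634368.

24634368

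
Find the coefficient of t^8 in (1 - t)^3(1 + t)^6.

-3

Coefficient of t^8 = Σ_{j} C(3,j)·(-1)^j·C(6,8-j)·1^(8-j) for j from 2 to 3.
= 3 + (-6) = -3.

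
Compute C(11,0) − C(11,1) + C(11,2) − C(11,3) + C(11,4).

210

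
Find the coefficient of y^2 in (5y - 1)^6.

The general term is C(6,j)·(5y)^j·(-1)^(6-j); the y^2 term has j = 2.
C(6,2) = 15.
Coefficient = C(6,2) · 5^2 = 15 · 25 = 375.

375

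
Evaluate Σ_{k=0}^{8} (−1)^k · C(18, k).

24310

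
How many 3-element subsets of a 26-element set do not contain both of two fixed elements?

2576

All 3-subsets: C(26,3) = 2600. Those containing both fixed elements: C(24,1) = 24.
2600 − 24 = 2576.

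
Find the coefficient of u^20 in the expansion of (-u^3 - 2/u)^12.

General term: C(12,j)·(-u^3)^j·(-2/u)^(12-j), with u-exponent 3j − 1(12−j) = 4j − 12.
Set 4j − 12 = 20: j = 8.
C(12,8) = 495; (-1)^8 = 1; (-2)^4 = 16.
Coefficient = 495 · 1 · 16 = 7920.

7920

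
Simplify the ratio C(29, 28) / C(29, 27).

1/14

C(n,k+1)/C(n,k) = (n−k)/(k+1) = (29−27)/(27+1) = 2/28 = 1/14.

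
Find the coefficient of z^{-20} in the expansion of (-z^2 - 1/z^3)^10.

45

General term: C(10,j)·(-z^2)^j·(-1/z^3)^(10-j), with z-exponent 2j − 3(10−j) = 5j − 30.
Set 5j − 30 = -20: j = 2.
C(10,2) = 45; (-1)^2 = 1; (-1)^8 = 1.
Coefficient = 45 · 1 · 1 = 45.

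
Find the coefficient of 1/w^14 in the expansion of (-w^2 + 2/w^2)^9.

General term: C(9,j)·(-w^2)^j·(2/w^2)^(9-j), with w-exponent 2j − 2(9−j) = 4j − 18.
Set 4j − 18 = -14: j = 1.
C(9,1) = 9; (-1)^1 = -1; 2^8 = 256.
Coefficient = 9 · (-1) · 256 = -2304.

-2304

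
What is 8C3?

C(8,3) = (8·7·6) / 3! = 336 / 6 = 56.

56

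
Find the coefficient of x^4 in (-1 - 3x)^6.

1215

The general term is C(6,j)·(-1)^j·(-3x)^(6-j); the x^4 term has j = 2.
C(6,2) = 15.
Coefficient = C(6,2) · (-3)^4 = 15 · 81 = 1215.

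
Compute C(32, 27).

201376

C(32,27) = C(32,5) by symmetry.
C(32,5) = (32·31·30·29·28) / 5! = 24165120 / 120 = 201376.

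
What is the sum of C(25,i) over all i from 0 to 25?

33554432

Setting x = 1 in (1+x)^25 gives Σ C(25,i) = 2^25 = 33554432.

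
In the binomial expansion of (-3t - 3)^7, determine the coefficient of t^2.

-45927

The general term is C(7,j)·(-3t)^j·(-3)^(7-j); the t^2 term has j = 2.
C(7,2) = 21.
Coefficient = C(7,2) · (-3)^2 · (-3)^5 = 21 · 9 · (-243) = -45927.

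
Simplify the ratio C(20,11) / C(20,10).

10/11

C(n,k+1)/C(n,k) = (n−k)/(k+1) = (20−10)/(10+1) = 10/11.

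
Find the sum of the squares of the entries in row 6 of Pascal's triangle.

924

By Vandermonde's identity, Σ C(6,j)² = C(12,6) = 924.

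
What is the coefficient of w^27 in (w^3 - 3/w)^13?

-7722

General term: C(13,j)·(w^3)^j·(-3/w)^(13-j), with w-exponent 3j − 1(13−j) = 4j − 13.
Set 4j − 13 = 27: j = 10.
C(13,10) = 286; 1^10 = 1; (-3)^3 = -27.
Coefficient = 286 · 1 · (-27) = -7722.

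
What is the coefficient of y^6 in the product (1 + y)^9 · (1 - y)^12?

Coefficient of y^6 = Σ_{j} C(9,j)·1^j·C(12,6-j)·(-1)^(6-j) for j from 0 to 6.
= 924 + (-7128) + 17820 + (-18480) + 8316 + (-1512) + 84 = 24.

24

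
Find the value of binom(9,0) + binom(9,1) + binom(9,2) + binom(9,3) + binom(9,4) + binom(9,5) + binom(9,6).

466

1 + 9 + 36 + 84 + 126 + 126 + 84 = 466.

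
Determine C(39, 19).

C(39,19) = (39·38·37·36·35·34·33·32·31·30·29·28·27·26·25·24·23·22·21) / 19! = 8384177419658927035269120000 / 121645100408832000 = 68923264410.

68923264410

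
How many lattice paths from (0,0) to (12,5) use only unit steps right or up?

6188

Each path is a sequence of 17 steps with 12 rights: C(17,12) = 6188.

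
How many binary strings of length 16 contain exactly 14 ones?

Choose the 14 positions: C(16,14) = 120.

120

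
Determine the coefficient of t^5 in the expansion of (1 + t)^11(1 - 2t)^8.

-450

Coefficient of t^5 = Σ_{j} C(11,j)·1^j·C(8,5-j)·(-2)^(5-j) for j from 0 to 5.
= (-1792) + 12320 + (-24640) + 18480 + (-5280) + 462 = -450.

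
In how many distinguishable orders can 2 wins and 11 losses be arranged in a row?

78

Choose positions for the wins: C(13,2) = 78.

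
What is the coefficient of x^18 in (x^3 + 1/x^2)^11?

General term: C(11,j)·(x^3)^j·(1/x^2)^(11-j), with x-exponent 3j − 2(11−j) = 5j − 22.
Set 5j − 22 = 18: j = 8.
C(11,8) = 165; 1^8 = 1; 1^3 = 1.
Coefficient = 165 · 1 · 1 = 165.

165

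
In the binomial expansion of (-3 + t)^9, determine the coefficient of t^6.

The general term is C(9,j)·(-3)^j·(t)^(9-j); the t^6 term has j = 3.
C(9,3) = 84.
Coefficient = C(9,3) · (-3)^3 = 84 · (-27) = -2268.

-2268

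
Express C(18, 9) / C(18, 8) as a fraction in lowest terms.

10/9

C(n,k+1)/C(n,k) = (n−k)/(k+1) = (18−8)/(8+1) = 10/9.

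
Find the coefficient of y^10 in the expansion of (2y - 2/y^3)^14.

General term: C(14,j)·(2y)^j·(-2/y^3)^(14-j), with y-exponent 1j − 3(14−j) = 4j − 42.
Set 4j − 42 = 10: j = 13.
C(14,13) = 14; 2^13 = 8192; (-2)^1 = -2.
Coefficient = 14 · 8192 · (-2) = -229376.

-229376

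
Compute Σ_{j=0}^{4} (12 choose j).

1 + 12 + 66 + 220 + 495 = 794.

794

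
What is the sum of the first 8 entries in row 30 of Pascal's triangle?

2804012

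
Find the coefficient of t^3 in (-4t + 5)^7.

The general term is C(7,j)·(-4t)^j·(5)^(7-j); the t^3 term has j = 3.
C(7,3) = 35.
Coefficient = C(7,3) · (-4)^3 · 5^4 = 35 · (-64) · 625 = -1400000.

-1400000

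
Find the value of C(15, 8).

C(15,8) = C(15,7) by symmetry.
C(15,7) = (15·14·13·12·11·10·9) / 7! = 32432400 / 5040 = 6435.

6435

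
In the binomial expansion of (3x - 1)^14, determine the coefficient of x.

-42

The general term is C(14,j)·(3x)^j·(-1)^(14-j); the x^1 term has j = 1.
C(14,1) = 14.
Coefficient = C(14,1) · 3^1 · (-1)^13 = 14 · 3 · (-1) = -42.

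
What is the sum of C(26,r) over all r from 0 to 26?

67108864

The entries of row 26 sum to 2^26 = 67108864.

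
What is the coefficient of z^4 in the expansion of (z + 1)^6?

The general term is C(6,j)·(z)^j·(1)^(6-j); the z^4 term has j = 4.
C(6,4) = 15.
Coefficient = C(6,4) = 15.

15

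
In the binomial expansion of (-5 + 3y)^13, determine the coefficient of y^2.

The general term is C(13,j)·(-5)^j·(3y)^(13-j); the y^2 term has j = 11.
C(13,11) = 78.
Coefficient = C(13,11) · (-5)^11 · 3^2 = 78 · (-48828125) · 9 = -34277343750.

-34277343750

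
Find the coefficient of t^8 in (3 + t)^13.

312741

The general term is C(13,j)·(3)^j·(t)^(13-j); the t^8 term has j = 5.
C(13,5) = 1287.
Coefficient = C(13,5) · 3^5 = 1287 · 243 = 312741.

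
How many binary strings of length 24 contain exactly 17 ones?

Choose the 17 positions: C(24,17) = 346104.

346104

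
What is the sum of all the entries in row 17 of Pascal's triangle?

The entries of row 17 sum to 2^17 = 131072.

131072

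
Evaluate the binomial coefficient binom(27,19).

2220075

C(27,19) = C(27,8) by symmetry.
C(27,8) = (27·26·25·24·23·22·21·20) / 8! = 89513424000 / 40320 = 2220075.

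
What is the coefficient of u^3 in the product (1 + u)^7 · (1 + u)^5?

(1 + u)^7(1 + u)^5 = (1 + u)^12, so the coefficient of u^3 is C(12,3)·1^3 = 220·1 = 220.

220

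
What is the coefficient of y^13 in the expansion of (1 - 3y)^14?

The general term is C(14,j)·(1)^j·(-3y)^(14-j); the y^13 term has j = 1.
C(14,1) = 14.
Coefficient = C(14,1) · (-3)^13 = 14 · (-1594323) = -22320522.

-22320522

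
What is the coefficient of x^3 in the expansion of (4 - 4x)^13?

The general term is C(13,j)·(4)^j·(-4x)^(13-j); the x^3 term has j = 10.
C(13,10) = 286.
Coefficient = C(13,10) · 4^10 · (-4)^3 = 286 · 1048576 · (-64) = -19193135104.

-19193135104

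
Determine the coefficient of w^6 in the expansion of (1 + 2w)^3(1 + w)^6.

377

Coefficient of w^6 = Σ_{j} C(3,j)·2^j·C(6,6-j)·1^(6-j) for j from 0 to 3.
= 1 + 36 + 180 + 160 = 377.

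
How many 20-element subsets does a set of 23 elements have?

1771

C(23,20) = C(23,3) by symmetry.
C(23,3) = (23·22·21) / 3! = 10626 / 6 = 1771.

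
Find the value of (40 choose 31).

273438880

C(40,31) = C(40,9) by symmetry.
C(40,9) = (40·39·38·37·36·35·34·33·32) / 9! = 99225500774400 / 362880 = 273438880.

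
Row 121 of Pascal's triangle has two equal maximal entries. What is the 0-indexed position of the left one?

For odd n = 121, C(121,k) peaks at k = (n−1)/2 and (n+1)/2; the lower is 60.

60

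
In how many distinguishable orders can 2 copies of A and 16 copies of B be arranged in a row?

Choose positions for the A's: C(18,2) = 153.

153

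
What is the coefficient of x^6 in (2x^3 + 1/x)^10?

General term: C(10,j)·(2x^3)^j·(1/x)^(10-j), with x-exponent 3j − 1(10−j) = 4j − 10.
Set 4j − 10 = 6: j = 4.
C(10,4) = 210; 2^4 = 16; 1^6 = 1.
Coefficient = 210 · 16 · 1 = 3360.

3360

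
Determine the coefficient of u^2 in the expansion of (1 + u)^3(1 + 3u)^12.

705

Coefficient of u^2 = Σ_{j} C(3,j)·1^j·C(12,2-j)·3^(2-j) for j from 0 to 2.
= 594 + 108 + 3 = 705.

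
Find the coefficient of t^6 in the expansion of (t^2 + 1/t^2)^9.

General term: C(9,j)·(t^2)^j·(1/t^2)^(9-j), with t-exponent 2j − 2(9−j) = 4j − 18.
Set 4j − 18 = 6: j = 6.
C(9,6) = 84; 1^6 = 1; 1^3 = 1.
Coefficient = 84 · 1 · 1 = 84.

84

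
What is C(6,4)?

15

C(6,4) = C(6,2) by symmetry.
C(6,2) = (6·5) / 2! = 30 / 2 = 15.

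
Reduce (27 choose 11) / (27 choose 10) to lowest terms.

C(n,k+1)/C(n,k) = (n−k)/(k+1) = (27−10)/(10+1) = 17/11.

17/11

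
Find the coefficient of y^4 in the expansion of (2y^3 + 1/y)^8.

448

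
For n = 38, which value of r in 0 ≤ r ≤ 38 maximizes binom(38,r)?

19

C(38,r) is maximized at r = 38/2 = 19.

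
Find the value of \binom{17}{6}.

12376

C(17,6) = (17·16·15·14·13·12) / 6! = 8910720 / 720 = 12376.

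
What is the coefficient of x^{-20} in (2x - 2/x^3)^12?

General term: C(12,j)·(2x)^j·(-2/x^3)^(12-j), with x-exponent 1j − 3(12−j) = 4j − 36.
Set 4j − 36 = -20: j = 4.
C(12,4) = 495; 2^4 = 16; (-2)^8 = 256.
Coefficient = 495 · 16 · 256 = 2027520.

2027520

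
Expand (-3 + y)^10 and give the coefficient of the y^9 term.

The general term is C(10,j)·(-3)^j·(y)^(10-j); the y^9 term has j = 1.
C(10,1) = 10.
Coefficient = C(10,1) · (-3)^1 = 10 · (-3) = -30.

-30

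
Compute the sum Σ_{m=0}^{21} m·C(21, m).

22020096

Since m·C(21,m) = 21·C(20,m−1), the sum is 21·2^20 = 21·1048576 = 22020096.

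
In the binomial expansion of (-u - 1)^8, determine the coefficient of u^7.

8

The general term is C(8,j)·(-u)^j·(-1)^(8-j); the u^7 term has j = 7.
C(8,7) = 8.
Coefficient = C(8,7) · (-1)^7 · (-1)^1 = 8 · (-1) · (-1) = 8.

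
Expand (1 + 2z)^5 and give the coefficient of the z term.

10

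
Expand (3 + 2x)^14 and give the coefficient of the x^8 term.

The general term is C(14,j)·(3)^j·(2x)^(14-j); the x^8 term has j = 6.
C(14,6) = 3003.
Coefficient = C(14,6) · 3^6 · 2^8 = 3003 · 729 · 256 = 560431872.

560431872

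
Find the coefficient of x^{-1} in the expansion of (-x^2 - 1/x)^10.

120

General term: C(10,j)·(-x^2)^j·(-1/x)^(10-j), with x-exponent 2j − 1(10−j) = 3j − 10.
Set 3j − 10 = -1: j = 3.
C(10,3) = 120; (-1)^3 = -1; (-1)^7 = -1.
Coefficient = 120 · (-1) · (-1) = 120.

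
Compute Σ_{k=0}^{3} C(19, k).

1160

1 + 19 + 171 + 969 = 1160.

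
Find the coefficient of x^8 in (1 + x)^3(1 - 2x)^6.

Coefficient of x^8 = Σ_{j} C(3,j)·1^j·C(6,8-j)·(-2)^(8-j) for j from 2 to 3.
= 192 + (-192) = 0.

0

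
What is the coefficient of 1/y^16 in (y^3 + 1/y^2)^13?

78

General term: C(13,j)·(y^3)^j·(1/y^2)^(13-j), with y-exponent 3j − 2(13−j) = 5j − 26.
Set 5j − 26 = -16: j = 2.
C(13,2) = 78; 1^2 = 1; 1^11 = 1.
Coefficient = 78 · 1 · 1 = 78.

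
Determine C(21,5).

C(21,5) = (21·20·19·18·17) / 5! = 2441880 / 120 = 20349.

20349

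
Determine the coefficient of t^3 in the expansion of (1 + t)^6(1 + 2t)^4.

Coefficient of t^3 = Σ_{j} C(6,j)·1^j·C(4,3-j)·2^(3-j) for j from 0 to 3.
= 32 + 144 + 120 + 20 = 316.

316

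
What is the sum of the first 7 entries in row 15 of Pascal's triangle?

1 + 15 + 105 + 455 + 1365 + 3003 + 5005 = 9949.

9949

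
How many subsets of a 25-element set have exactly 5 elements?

Choose the 5 positions: C(25,5) = 53130.

53130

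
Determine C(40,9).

C(40,9) = (40·39·38·37·36·35·34·33·32) / 9! = 99225500774400 / 362880 = 273438880.

273438880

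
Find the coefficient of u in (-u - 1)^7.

-7

The general term is C(7,j)·(-u)^j·(-1)^(7-j); the u^1 term has j = 1.
C(7,1) = 7.
Coefficient = C(7,1) · (-1)^1 = 7 · (-1) = -7.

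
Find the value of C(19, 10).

C(19,10) = C(19,9) by symmetry.
C(19,9) = (19·18·17·16·15·14·13·12·11) / 9! = 33522128640 / 362880 = 92378.

92378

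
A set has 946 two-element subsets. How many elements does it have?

44

n(n−1)/2 = 946 ⇒ n(n−1) = 1892. Since 44·43 = 1892, n = 44.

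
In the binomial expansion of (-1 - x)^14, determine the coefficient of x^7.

The general term is C(14,j)·(-1)^j·(-x)^(14-j); the x^7 term has j = 7.
C(14,7) = 3432.
Coefficient = C(14,7) · (-1)^7 · (-1)^7 = 3432 · (-1) · (-1) = 3432.

3432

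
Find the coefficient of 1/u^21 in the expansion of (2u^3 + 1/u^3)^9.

18

General term: C(9,j)·(2u^3)^j·(1/u^3)^(9-j), with u-exponent 3j − 3(9−j) = 6j − 27.
Set 6j − 27 = -21: j = 1.
C(9,1) = 9; 2^1 = 2; 1^8 = 1.
Coefficient = 9 · 2 · 1 = 18.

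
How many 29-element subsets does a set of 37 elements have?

38608020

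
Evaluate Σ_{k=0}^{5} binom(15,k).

1 + 15 + 105 + 455 + 1365 + 3003 = 4944.

4944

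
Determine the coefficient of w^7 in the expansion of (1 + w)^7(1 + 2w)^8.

108545

Coefficient of w^7 = Σ_{j} C(7,j)·1^j·C(8,7-j)·2^(7-j) for j from 0 to 7.
= 1024 + 12544 + 37632 + 39200 + 15680 + 2352 + 112 + 1 = 108545.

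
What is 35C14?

C(35,14) = (35·34·33·32·31·30·29·28·27·26·25·24·23·22) / 14! = 202250096145377280000 / 87178291200 = 2319959400.

2319959400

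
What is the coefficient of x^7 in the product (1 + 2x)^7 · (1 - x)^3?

Coefficient of x^7 = Σ_{j} C(7,j)·2^j·C(3,7-j)·(-1)^(7-j) for j from 4 to 7.
= (-560) + 2016 + (-1344) + 128 = 240.

240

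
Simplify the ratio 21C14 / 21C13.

4/7

C(n,k+1)/C(n,k) = (n−k)/(k+1) = (21−13)/(13+1) = 8/14 = 4/7.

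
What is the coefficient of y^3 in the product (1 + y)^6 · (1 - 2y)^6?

Coefficient of y^3 = Σ_{j} C(6,j)·1^j·C(6,3-j)·(-2)^(3-j) for j from 0 to 3.
= (-160) + 360 + (-180) + 20 = 40.

40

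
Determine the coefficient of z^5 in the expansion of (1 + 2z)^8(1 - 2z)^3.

-448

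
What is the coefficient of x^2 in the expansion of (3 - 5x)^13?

The general term is C(13,j)·(3)^j·(-5x)^(13-j); the x^2 term has j = 11.
C(13,11) = 78.
Coefficient = C(13,11) · 3^11 · (-5)^2 = 78 · 177147 · 25 = 345436650.

345436650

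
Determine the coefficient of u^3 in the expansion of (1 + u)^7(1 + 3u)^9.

5138

Coefficient of u^3 = Σ_{j} C(7,j)·1^j·C(9,3-j)·3^(3-j) for j from 0 to 3.
= 2268 + 2268 + 567 + 35 = 5138.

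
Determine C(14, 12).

91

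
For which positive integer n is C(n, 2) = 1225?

n(n−1)/2 = 1225 ⇒ n(n−1) = 2450. Since 50·49 = 2450, n = 50.

50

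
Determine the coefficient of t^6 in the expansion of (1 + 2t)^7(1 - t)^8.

196

Coefficient of t^6 = Σ_{j} C(7,j)·2^j·C(8,6-j)·(-1)^(6-j) for j from 0 to 6.
= 28 + (-784) + 5880 + (-15680) + 15680 + (-5376) + 448 = 196.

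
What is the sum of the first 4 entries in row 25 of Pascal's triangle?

2626

1 + 25 + 300 + 2300 = 2626.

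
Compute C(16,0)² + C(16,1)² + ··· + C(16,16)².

Σ C(16,r)² is the coefficient of x^16 in (1+x)^16(1+x)^16 = (1+x)^32, i.e. C(32,16) = 601080390.

601080390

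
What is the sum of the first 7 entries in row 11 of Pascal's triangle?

1 + 11 + 55 + 165 + 330 + 462 + 462 = 1486.

1486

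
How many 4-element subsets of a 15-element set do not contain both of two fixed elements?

All 4-subsets: C(15,4) = 1365. Those containing both fixed elements: C(13,2) = 78.
1365 − 78 = 1287.

1287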